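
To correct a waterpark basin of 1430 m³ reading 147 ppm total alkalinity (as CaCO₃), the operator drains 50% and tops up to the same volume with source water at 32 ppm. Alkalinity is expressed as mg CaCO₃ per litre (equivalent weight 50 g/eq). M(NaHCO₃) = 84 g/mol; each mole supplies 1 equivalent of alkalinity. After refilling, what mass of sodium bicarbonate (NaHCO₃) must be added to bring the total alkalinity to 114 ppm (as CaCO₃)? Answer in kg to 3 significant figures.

58.9 kg

Volume: 1430 m³ = 1,430,000 L.
After draining 50% and refilling: 147 × 0.50 + 32 × 0.50 = 89.5 ppm.
Deficit to target: 114 − 89.5 = 24.5 mg/L.
As CaCO₃: 24.5 mg/L × 1,430,000 L = 35,040 g; ÷ 50 g/eq ÷ 1 = 700.7 mol NaHCO₃.
Mass: 700.7 × 84 = 58,860 g.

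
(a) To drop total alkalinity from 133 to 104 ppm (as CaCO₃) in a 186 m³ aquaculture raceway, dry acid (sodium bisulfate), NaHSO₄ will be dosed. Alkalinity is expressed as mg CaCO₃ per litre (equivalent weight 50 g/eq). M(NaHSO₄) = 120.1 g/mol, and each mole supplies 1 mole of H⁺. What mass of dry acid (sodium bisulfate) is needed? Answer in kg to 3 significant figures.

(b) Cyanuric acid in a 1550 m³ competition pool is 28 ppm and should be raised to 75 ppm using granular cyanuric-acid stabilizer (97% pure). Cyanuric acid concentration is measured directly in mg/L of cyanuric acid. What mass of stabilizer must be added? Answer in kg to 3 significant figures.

(a) 13.0 kg; (b) 75.1 kg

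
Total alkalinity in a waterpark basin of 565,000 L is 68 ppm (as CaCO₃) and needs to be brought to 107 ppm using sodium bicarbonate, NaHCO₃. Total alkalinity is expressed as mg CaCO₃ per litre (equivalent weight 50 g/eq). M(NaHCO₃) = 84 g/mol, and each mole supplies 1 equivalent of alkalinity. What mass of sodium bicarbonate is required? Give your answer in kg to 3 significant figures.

37.0 kg

Alkalinity to add: (107 − 68) = 39 mg/L as CaCO₃ × 565,000 L = 22,040 g as CaCO₃.
Equivalents: 22,040 g ÷ 50 g/eq = 440.7 eq.
NaHCO₃ supplies 1 eq per mole → 440.7 mol.
Mass: 440.7 mol × 84 g/mol = 37,020 g.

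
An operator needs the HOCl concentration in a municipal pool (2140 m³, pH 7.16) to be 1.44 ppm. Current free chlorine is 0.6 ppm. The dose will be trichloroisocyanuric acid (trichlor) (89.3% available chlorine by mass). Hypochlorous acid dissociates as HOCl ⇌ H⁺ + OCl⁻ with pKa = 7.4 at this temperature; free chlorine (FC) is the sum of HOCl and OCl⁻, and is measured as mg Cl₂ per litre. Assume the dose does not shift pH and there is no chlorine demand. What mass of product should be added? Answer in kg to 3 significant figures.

4.00 kg

Volume: 2140 m³ = 2,140,000 L.
[OCl⁻]/[HOCl] = 10^(pH − pKa) = 10^(7.16 − 7.4) = 0.5754; fraction as HOCl = 1/(1 + 0.5754) = 0.6347.
Free chlorine required for 1.44 ppm HOCl: 1.44 / 0.6347 = 2.269 ppm.
FC to add: 2.269 − 0.6 = 1.669 mg/L as Cl₂.
Cl₂ equivalent: 1.669 mg/L × 2,140,000 L = 3571 g.
Product at 89.3% available Cl: 3571 / 0.893 = 3999 g.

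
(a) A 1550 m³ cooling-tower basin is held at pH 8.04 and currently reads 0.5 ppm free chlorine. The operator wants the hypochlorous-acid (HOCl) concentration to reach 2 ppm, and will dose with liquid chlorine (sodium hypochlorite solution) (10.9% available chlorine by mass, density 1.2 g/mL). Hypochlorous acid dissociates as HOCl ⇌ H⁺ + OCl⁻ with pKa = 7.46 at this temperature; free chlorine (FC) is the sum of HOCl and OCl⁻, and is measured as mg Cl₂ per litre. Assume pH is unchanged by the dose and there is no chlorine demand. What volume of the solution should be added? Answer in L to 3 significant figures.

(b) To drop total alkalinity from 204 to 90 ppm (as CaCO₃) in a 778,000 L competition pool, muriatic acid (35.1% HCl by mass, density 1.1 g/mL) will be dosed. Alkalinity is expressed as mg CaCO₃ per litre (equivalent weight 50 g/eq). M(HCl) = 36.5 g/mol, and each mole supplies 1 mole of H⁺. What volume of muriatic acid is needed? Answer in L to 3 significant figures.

(a) 108 L; (b) 168 L

(a) Volume: 1550 m³ = 1,550,000 L.
(a) [OCl⁻]/[HOCl] = 10^(pH − pKa) = 10^(8.04 − 7.46) = 3.802; fraction as HOCl = 1/(1 + 3.802) = 0.2083.
(a) Free chlorine required for 2 ppm HOCl: 2 / 0.2083 = 9.604 ppm.
(a) FC to add: 9.604 − 0.5 = 9.104 mg/L as Cl₂.
(a) Cl₂ equivalent: 9.104 mg/L × 1,550,000 L = 14,110 g.
(a) Product at 10.9% available Cl: 14,110 / 0.109 = 129,500 g.
(a) Volume: 129,500 g ÷ 1.2 g/mL = 107,900 mL.

(b) Alkalinity to neutralize: (204 − 90) = 114 mg/L as CaCO₃ × 778,000 L = 88,690 g as CaCO₃.
(b) Equivalents of H⁺ required: 88,690 ÷ 50 g/eq = 1774 eq = 1774 mol HCl.
(b) Mass of HCl: 1774 × 36.5 = 64,750 g.
(b) Mass of 35.1% solution: 64,750 / 0.351 = 184,500 g.
(b) Volume: 184,500 g ÷ 1.1 g/mL = 167,700 mL.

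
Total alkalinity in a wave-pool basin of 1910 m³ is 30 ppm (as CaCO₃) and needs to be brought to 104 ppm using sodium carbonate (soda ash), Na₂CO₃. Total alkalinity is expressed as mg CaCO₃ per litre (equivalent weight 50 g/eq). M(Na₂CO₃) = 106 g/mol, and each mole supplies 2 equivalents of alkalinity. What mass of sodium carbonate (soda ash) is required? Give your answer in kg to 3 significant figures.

150 kg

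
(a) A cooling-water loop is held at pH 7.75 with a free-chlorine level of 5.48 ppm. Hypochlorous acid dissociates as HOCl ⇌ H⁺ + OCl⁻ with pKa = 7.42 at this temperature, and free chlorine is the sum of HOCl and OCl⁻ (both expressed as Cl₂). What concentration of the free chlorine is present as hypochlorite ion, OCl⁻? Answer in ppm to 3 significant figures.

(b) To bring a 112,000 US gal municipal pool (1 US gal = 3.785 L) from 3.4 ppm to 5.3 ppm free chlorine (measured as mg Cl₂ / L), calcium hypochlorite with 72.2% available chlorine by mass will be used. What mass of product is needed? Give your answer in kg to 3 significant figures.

(a) [OCl⁻]/[HOCl] = 10^(pH − pKa) = 10^(7.75 − 7.42) = 10^0.33 = 2.138.
(a) Fraction as HOCl = 1 / (1 + 2.138) = 0.3187.
(a) OCl⁻ = (1 − 0.3187) × 5.48 ppm = 3.734 ppm.

(b) Volume: 112,000 US gal × 3.785 L/gal = 423,920 L.
(b) Chlorine deficit: 5.3 − 3.4 = 1.9 ppm = 1.9 mg/L as Cl₂.
(b) Cl₂ equivalent needed: 1.9 mg/L × 423,920 L = 805,400 mg = 805.4 g.
(b) Product at 72.2% available chlorine: 805.4 / 0.722 = 1116 g.

(a) 3.73 ppm; (b) 1.12 kg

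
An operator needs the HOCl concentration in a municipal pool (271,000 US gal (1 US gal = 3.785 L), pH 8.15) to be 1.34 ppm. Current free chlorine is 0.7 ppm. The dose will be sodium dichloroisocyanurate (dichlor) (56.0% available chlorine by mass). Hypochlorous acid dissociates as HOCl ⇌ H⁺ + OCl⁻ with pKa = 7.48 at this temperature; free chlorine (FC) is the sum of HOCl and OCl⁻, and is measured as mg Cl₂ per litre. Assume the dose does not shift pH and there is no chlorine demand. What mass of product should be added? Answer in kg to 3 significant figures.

Volume: 271,000 US gal × 3.785 L/gal = 1,025,735 L.
[OCl⁻]/[HOCl] = 10^(pH − pKa) = 10^(8.15 − 7.48) = 4.677; fraction as HOCl = 1/(1 + 4.677) = 0.1761.
Free chlorine required for 1.34 ppm HOCl: 1.34 / 0.1761 = 7.608 ppm.
FC to add: 7.608 − 0.7 = 6.908 mg/L as Cl₂.
Cl₂ equivalent: 6.908 mg/L × 1,025,735 L = 7085 g.
Product at 56.0% available Cl: 7085 / 0.56 = 12,650 g.

12.7 kg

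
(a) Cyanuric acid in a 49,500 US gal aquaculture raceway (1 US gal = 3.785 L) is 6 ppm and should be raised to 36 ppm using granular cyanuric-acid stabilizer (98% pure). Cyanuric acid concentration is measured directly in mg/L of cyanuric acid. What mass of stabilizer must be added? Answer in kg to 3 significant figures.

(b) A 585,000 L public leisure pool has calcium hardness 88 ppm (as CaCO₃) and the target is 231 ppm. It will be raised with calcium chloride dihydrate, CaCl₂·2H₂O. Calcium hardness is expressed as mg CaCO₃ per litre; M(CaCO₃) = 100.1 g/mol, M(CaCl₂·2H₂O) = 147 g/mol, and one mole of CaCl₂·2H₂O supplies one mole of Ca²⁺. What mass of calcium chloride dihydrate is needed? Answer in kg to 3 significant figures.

(a) 5.74 kg; (b) 123 kg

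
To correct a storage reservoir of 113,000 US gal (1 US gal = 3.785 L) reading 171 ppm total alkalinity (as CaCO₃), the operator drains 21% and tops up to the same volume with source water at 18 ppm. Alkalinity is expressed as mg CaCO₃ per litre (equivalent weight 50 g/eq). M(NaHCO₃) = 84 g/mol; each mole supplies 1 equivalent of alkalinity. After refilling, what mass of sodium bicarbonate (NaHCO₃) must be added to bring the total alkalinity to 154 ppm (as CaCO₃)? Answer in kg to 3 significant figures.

10.9 kg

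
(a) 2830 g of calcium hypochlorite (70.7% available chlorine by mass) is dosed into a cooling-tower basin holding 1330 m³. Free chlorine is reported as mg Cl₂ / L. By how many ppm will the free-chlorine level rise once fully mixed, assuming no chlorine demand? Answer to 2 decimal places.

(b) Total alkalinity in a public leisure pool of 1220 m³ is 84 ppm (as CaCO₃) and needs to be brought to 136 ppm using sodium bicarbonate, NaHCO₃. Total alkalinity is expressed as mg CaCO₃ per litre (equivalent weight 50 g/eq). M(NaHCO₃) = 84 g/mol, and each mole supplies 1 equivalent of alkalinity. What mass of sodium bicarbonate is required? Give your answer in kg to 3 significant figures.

(a) Volume: 1330 m³ = 1,330,000 L.
(a) Available chlorine delivered: 2830 g × 0.707 = 2001 g as Cl₂.
(a) Concentration rise: 2001 g / 1,330,000 L = 1.504 mg/L = 1.50 ppm.

(b) Volume: 1220 m³ = 1,220,000 L.
(b) Alkalinity to add: (136 − 84) = 52 mg/L as CaCO₃ × 1,220,000 L = 63,440 g as CaCO₃.
(b) Equivalents: 63,440 g ÷ 50 g/eq = 1269 eq.
(b) NaHCO₃ supplies 1 eq per mole → 1269 mol.
(b) Mass: 1269 mol × 84 g/mol = 106,600 g.

(a) 1.50 ppm; (b) 107 kg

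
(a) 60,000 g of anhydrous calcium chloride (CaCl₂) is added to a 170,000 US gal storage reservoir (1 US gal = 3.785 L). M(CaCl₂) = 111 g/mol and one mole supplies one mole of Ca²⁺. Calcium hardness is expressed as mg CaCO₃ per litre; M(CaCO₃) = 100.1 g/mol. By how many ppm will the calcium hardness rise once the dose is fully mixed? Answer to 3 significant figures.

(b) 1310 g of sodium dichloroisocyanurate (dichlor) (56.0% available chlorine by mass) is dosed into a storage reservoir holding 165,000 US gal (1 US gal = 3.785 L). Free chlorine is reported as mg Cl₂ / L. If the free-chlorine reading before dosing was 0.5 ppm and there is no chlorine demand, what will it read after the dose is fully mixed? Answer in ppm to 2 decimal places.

(a) 84.1 ppm; (b) 1.67 ppm

(a) Volume: 170,000 US gal × 3.785 L/gal = 643,450 L.
(a) Moles of Ca²⁺: 60,000 g ÷ 111 g/mol = 540.5 mol.
(a) As CaCO₃: 540.5 mol × 100.1 g/mol = 54,110 g.
(a) Rise: 54,110 g / 643,450 L × 1000 = 84.09 mg/L.

(b) Volume: 165,000 US gal × 3.785 L/gal = 624,525 L.
(b) Available chlorine delivered: 1310 g × 0.56 = 733.6 g as Cl₂.
(b) Concentration rise: 733.6 g / 624,525 L = 1.175 mg/L = 1.17 ppm.
(b) Final FC: 0.5 + 1.17 = 1.67 ppm.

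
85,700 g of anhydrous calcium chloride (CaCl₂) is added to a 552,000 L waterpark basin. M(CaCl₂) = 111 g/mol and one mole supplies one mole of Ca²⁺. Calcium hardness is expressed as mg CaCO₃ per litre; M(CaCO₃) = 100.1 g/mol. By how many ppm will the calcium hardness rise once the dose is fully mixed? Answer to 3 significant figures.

140 ppm

Moles of Ca²⁺: 85,700 g ÷ 111 g/mol = 772.1 mol.
As CaCO₃: 772.1 mol × 100.1 g/mol = 77,280 g.
Rise: 77,280 g / 552,000 L × 1000 = 140 mg/L.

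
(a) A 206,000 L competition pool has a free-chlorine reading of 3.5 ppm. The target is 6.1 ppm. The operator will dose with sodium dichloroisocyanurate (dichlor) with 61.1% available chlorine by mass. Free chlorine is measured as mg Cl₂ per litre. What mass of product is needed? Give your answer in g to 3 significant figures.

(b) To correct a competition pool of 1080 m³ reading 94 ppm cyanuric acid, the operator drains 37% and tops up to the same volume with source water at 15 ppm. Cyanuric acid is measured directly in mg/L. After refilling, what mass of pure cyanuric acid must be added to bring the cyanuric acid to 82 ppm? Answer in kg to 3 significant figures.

(a) 877 g; (b) 18.6 kg

(a) Chlorine deficit: 6.1 − 3.5 = 2.6 ppm = 2.6 mg/L as Cl₂.
(a) Cl₂ equivalent needed: 2.6 mg/L × 206,000 L = 535,600 mg = 535.6 g.
(a) Product at 61.1% available chlorine: 535.6 / 0.611 = 876.6 g.

(b) Volume: 1080 m³ = 1,080,000 L.
(b) After draining 37% and refilling: 94 × 0.63 + 15 × 0.37 = 64.77 ppm.
(b) Deficit to target: 82 − 64.77 = 17.23 mg/L.
(b) Mass: 17.23 mg/L × 1,080,000 L = 18,610 g cyanuric acid.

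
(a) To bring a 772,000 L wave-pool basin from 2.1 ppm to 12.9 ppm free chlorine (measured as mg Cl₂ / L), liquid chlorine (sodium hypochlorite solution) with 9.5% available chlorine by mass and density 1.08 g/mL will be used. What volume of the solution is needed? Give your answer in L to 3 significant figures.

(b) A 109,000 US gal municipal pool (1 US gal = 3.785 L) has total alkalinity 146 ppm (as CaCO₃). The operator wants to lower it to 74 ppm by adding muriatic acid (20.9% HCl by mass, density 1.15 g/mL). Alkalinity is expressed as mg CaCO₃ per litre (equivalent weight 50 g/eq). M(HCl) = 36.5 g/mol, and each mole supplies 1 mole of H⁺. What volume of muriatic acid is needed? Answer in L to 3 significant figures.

(a) 81.3 L; (b) 90.2 L

(a) Chlorine deficit: 12.9 − 2.1 = 10.8 ppm = 10.8 mg/L as Cl₂.
(a) Cl₂ equivalent needed: 10.8 mg/L × 772,000 L = 8,338,000 mg = 8338 g.
(a) Product at 9.5% available chlorine: 8338 / 0.095 = 87,760 g.
(a) Volume at density 1.08 g/mL: 87,760 g ÷ 1.08 g/mL = 81,260 mL.

(b) Volume: 109,000 US gal × 3.785 L/gal = 412,565 L.
(b) Alkalinity to neutralize: (146 − 74) = 72 mg/L as CaCO₃ × 412,565 L = 29,700 g as CaCO₃.
(b) Equivalents of H⁺ required: 29,700 ÷ 50 g/eq = 594.1 eq = 594.1 mol HCl.
(b) Mass of HCl: 594.1 × 36.5 = 21,680 g.
(b) Mass of 20.9% solution: 21,680 / 0.209 = 103,800 g.
(b) Volume: 103,800 g ÷ 1.15 g/mL = 90,220 mL.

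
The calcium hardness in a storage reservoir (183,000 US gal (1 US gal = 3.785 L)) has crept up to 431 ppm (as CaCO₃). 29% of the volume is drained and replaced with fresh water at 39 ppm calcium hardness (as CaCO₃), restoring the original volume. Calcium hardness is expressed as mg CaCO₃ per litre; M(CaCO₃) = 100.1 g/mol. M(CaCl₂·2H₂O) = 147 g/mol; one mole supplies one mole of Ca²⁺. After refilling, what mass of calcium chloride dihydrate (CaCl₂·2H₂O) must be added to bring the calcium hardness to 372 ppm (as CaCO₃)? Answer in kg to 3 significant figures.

Volume: 183,000 US gal × 3.785 L/gal = 692,655 L.
After draining 29% and refilling: 431 × 0.71 + 39 × 0.29 = 317.32 ppm.
Deficit to target: 372 − 317.32 = 54.68 mg/L.
As CaCO₃: 54.68 mg/L × 692,655 L = 37,870 g; ÷ 100.1 = 378.4 mol Ca²⁺.
Mass: 378.4 × 147 = 55,620 g.

55.6 kg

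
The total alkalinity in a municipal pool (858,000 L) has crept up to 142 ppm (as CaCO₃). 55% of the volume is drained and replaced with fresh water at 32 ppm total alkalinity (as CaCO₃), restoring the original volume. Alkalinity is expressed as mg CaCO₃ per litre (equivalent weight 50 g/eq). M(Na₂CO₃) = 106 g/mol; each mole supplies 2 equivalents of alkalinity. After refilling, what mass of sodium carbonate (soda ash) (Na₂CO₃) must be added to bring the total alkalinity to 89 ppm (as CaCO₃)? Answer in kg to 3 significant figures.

6.82 kg

After draining 55% and refilling: 142 × 0.45 + 32 × 0.55 = 81.5 ppm.
Deficit to target: 89 − 81.5 = 7.5 mg/L.
As CaCO₃: 7.5 mg/L × 858,000 L = 6435 g; ÷ 50 g/eq ÷ 2 = 64.35 mol Na₂CO₃.
Mass: 64.35 × 106 = 6821 g.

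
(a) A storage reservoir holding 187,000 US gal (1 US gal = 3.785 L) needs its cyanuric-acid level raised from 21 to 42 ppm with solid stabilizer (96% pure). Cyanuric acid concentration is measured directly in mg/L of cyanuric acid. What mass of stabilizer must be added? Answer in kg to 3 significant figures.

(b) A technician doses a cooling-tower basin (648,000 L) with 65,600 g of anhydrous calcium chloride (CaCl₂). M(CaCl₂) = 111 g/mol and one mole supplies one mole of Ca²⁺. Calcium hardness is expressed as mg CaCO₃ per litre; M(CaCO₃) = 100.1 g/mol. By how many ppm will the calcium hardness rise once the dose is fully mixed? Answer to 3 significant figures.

(a) Volume: 187,000 US gal × 3.785 L/gal = 707,795 L.
(a) CYA to add: (42 − 21) = 21 mg/L × 707,795 L = 14,860 g cyanuric acid.
(a) At 96% purity: 14,860 / 0.96 = 15,480 g product.

(b) Moles of Ca²⁺: 65,600 g ÷ 111 g/mol = 591 mol.
(b) As CaCO₃: 591 mol × 100.1 g/mol = 59,160 g.
(b) Rise: 59,160 g / 648,000 L × 1000 = 91.29 mg/L.

(a) 15.5 kg; (b) 91.3 ppm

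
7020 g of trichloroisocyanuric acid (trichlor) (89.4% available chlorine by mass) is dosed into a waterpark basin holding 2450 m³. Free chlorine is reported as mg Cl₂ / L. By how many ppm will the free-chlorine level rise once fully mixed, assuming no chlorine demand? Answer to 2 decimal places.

Volume: 2450 m³ = 2,450,000 L.
Available chlorine delivered: 7020 g × 0.894 = 6276 g as Cl₂.
Concentration rise: 6276 g / 2,450,000 L = 2.562 mg/L = 2.56 ppm.

2.56 ppm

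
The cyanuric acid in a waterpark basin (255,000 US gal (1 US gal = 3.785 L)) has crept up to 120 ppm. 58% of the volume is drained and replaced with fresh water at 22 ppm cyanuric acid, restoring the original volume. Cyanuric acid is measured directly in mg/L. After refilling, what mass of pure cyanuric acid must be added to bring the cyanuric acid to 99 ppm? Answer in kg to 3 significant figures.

34.6 kg

Volume: 255,000 US gal × 3.785 L/gal = 965,175 L.
After draining 58% and refilling: 120 × 0.42 + 22 × 0.58 = 63.16 ppm.
Deficit to target: 99 − 63.16 = 35.84 mg/L.
Mass: 35.84 mg/L × 965,175 L = 34,590 g cyanuric acid.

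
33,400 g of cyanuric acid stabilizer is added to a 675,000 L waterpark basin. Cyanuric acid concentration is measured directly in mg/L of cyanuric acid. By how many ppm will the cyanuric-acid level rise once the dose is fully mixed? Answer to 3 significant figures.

49.5 ppm

Rise: 33,400 g / 675,000 L × 1000 = 49.48 mg/L.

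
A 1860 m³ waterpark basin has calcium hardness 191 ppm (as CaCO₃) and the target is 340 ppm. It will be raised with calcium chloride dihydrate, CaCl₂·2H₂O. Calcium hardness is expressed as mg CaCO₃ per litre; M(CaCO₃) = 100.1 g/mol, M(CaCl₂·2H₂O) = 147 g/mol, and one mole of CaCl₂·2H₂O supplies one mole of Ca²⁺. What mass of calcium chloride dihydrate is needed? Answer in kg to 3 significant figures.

Volume: 1860 m³ = 1,860,000 L.
Hardness to add: (340 − 191) = 149 mg/L as CaCO₃ × 1,860,000 L = 277,100 g as CaCO₃.
Moles of Ca²⁺ (1 mol Ca²⁺ ≡ 1 mol CaCO₃): 277,100 / 100.1 g/mol = 2769 mol.
Mass of CaCl₂·2H₂O: 2769 × 147 = 407,000 g.

407 kg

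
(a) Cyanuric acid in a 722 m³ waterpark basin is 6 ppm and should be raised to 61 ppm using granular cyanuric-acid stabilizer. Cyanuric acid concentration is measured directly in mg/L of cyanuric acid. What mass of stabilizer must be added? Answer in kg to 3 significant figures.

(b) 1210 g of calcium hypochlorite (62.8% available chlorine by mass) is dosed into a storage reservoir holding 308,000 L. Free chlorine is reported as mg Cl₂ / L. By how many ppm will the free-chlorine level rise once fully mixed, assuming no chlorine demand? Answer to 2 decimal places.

(a) 39.7 kg; (b) 2.47 ppm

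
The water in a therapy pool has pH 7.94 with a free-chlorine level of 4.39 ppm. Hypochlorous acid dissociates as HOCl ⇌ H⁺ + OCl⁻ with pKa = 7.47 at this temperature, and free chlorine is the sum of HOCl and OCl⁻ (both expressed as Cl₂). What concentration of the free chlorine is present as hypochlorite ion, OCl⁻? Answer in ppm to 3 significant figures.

3.28 ppm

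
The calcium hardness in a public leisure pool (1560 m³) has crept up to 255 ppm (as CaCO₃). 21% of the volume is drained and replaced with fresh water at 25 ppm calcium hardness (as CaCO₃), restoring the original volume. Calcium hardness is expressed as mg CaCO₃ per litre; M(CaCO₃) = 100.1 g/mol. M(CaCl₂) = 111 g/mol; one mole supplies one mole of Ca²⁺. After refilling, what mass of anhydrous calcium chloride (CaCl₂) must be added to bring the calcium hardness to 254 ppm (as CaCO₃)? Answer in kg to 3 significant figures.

Volume: 1560 m³ = 1,560,000 L.
After draining 21% and refilling: 255 × 0.79 + 25 × 0.21 = 206.7 ppm.
Deficit to target: 254 − 206.7 = 47.3 mg/L.
As CaCO₃: 47.3 mg/L × 1,560,000 L = 73,790 g; ÷ 100.1 = 737.1 mol Ca²⁺.
Mass: 737.1 × 111 = 81,820 g.

81.8 kg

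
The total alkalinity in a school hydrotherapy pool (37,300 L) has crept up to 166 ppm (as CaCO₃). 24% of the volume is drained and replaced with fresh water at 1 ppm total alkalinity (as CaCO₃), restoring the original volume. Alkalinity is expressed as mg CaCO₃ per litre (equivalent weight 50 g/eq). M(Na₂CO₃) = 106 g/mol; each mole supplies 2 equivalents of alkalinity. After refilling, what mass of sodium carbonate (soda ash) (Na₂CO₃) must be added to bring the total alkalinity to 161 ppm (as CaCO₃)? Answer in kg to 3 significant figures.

1.37 kg

After draining 24% and refilling: 166 × 0.76 + 1 × 0.24 = 126.4 ppm.
Deficit to target: 161 − 126.4 = 34.6 mg/L.
As CaCO₃: 34.6 mg/L × 37,300 L = 1291 g; ÷ 50 g/eq ÷ 2 = 12.91 mol Na₂CO₃.
Mass: 12.91 × 106 = 1368 g.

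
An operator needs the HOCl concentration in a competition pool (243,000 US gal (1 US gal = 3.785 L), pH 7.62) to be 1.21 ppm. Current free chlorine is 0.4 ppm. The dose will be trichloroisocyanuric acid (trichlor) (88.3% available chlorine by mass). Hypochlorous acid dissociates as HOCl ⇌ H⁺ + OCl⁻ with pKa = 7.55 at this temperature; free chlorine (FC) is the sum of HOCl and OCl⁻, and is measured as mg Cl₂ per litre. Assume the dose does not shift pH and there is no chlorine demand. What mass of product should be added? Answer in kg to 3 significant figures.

Volume: 243,000 US gal × 3.785 L/gal = 919,755 L.
[OCl⁻]/[HOCl] = 10^(pH − pKa) = 10^(7.62 − 7.55) = 1.175; fraction as HOCl = 1/(1 + 1.175) = 0.4598.
Free chlorine required for 1.21 ppm HOCl: 1.21 / 0.4598 = 2.632 ppm.
FC to add: 2.632 − 0.4 = 2.232 mg/L as Cl₂.
Cl₂ equivalent: 2.232 mg/L × 919,755 L = 2053 g.
Product at 88.3% available Cl: 2053 / 0.883 = 2325 g.

2.32 kg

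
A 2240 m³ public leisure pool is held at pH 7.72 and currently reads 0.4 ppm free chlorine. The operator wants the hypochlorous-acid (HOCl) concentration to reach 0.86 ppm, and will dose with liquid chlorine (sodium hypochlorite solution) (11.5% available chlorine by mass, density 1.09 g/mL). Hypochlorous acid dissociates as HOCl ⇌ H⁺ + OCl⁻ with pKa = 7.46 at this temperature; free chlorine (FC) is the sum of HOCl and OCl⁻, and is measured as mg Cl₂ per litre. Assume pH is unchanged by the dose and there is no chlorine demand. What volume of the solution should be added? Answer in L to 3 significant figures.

36.2 L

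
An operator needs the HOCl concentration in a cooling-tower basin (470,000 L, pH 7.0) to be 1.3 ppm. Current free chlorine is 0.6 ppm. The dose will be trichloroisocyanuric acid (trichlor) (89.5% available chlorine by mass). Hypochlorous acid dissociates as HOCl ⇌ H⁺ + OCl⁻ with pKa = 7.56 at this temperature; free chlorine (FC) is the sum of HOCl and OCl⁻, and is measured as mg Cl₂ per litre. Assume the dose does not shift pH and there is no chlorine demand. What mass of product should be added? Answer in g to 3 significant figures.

556 g

[OCl⁻]/[HOCl] = 10^(pH − pKa) = 10^(7.0 − 7.56) = 0.2754; fraction as HOCl = 1/(1 + 0.2754) = 0.7841.
Free chlorine required for 1.3 ppm HOCl: 1.3 / 0.7841 = 1.658 ppm.
FC to add: 1.658 − 0.6 = 1.058 mg/L as Cl₂.
Cl₂ equivalent: 1.058 mg/L × 470,000 L = 497.3 g.
Product at 89.5% available Cl: 497.3 / 0.895 = 555.6 g.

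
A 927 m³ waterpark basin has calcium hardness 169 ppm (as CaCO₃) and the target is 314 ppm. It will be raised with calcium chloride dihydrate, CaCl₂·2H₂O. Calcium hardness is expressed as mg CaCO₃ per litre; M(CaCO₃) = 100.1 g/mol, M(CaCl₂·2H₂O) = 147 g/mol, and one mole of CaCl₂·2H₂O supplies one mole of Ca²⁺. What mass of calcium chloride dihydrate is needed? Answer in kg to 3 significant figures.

197 kg

Volume: 927 m³ = 927,000 L.
Hardness to add: (314 − 169) = 145 mg/L as CaCO₃ × 927,000 L = 134,400 g as CaCO₃.
Moles of Ca²⁺ (1 mol Ca²⁺ ≡ 1 mol CaCO₃): 134,400 / 100.1 g/mol = 1343 mol.
Mass of CaCl₂·2H₂O: 1343 × 147 = 197,400 g.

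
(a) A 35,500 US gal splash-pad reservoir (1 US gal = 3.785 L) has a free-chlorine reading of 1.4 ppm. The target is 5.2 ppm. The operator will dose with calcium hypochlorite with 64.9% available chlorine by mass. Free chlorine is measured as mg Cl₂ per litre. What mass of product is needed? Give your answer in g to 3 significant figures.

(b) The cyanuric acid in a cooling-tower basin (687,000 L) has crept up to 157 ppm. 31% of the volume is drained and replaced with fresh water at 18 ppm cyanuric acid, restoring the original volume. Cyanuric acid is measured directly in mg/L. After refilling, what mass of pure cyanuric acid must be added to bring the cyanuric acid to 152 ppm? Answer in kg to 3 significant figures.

(a) Volume: 35,500 US gal × 3.785 L/gal = 134,368 L.
(a) Chlorine deficit: 5.2 − 1.4 = 3.8 ppm = 3.8 mg/L as Cl₂.
(a) Cl₂ equivalent needed: 3.8 mg/L × 134,368 L = 510,600 mg = 510.6 g.
(a) Product at 64.9% available chlorine: 510.6 / 0.649 = 786.7 g.

(b) After draining 31% and refilling: 157 × 0.69 + 18 × 0.31 = 113.91 ppm.
(b) Deficit to target: 152 − 113.91 = 38.09 mg/L.
(b) Mass: 38.09 mg/L × 687,000 L = 26,170 g cyanuric acid.

(a) 787 g; (b) 26.2 kg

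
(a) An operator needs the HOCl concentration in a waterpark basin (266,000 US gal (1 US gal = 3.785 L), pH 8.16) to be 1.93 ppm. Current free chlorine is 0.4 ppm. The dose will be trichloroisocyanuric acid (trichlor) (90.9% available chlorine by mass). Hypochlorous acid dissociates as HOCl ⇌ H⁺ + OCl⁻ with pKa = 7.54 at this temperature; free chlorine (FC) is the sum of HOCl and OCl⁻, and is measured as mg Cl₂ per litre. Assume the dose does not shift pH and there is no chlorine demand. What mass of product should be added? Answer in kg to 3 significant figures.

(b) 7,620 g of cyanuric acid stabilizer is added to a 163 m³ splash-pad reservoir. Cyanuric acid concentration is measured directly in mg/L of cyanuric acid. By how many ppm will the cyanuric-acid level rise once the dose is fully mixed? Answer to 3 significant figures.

(a) Volume: 266,000 US gal × 3.785 L/gal = 1,006,810 L.
(a) [OCl⁻]/[HOCl] = 10^(pH − pKa) = 10^(8.16 − 7.54) = 4.169; fraction as HOCl = 1/(1 + 4.169) = 0.1935.
(a) Free chlorine required for 1.93 ppm HOCl: 1.93 / 0.1935 = 9.976 ppm.
(a) FC to add: 9.976 − 0.4 = 9.576 mg/L as Cl₂.
(a) Cl₂ equivalent: 9.576 mg/L × 1,006,810 L = 9641 g.
(a) Product at 90.9% available Cl: 9641 / 0.909 = 10,610 g.

(b) Volume: 163 m³ = 163,000 L.
(b) Rise: 7,620 g / 163,000 L × 1000 = 46.75 mg/L.

(a) 10.6 kg; (b) 46.7 ppm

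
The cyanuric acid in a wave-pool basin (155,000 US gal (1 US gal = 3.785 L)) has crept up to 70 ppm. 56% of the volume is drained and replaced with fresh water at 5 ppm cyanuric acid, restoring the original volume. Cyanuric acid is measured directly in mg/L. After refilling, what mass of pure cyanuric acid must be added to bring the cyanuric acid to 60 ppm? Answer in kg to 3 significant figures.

15.5 kg

Volume: 155,000 US gal × 3.785 L/gal = 586,675 L.
After draining 56% and refilling: 70 × 0.44 + 5 × 0.56 = 33.6 ppm.
Deficit to target: 60 − 33.6 = 26.4 mg/L.
Mass: 26.4 mg/L × 586,675 L = 15,490 g cyanuric acid.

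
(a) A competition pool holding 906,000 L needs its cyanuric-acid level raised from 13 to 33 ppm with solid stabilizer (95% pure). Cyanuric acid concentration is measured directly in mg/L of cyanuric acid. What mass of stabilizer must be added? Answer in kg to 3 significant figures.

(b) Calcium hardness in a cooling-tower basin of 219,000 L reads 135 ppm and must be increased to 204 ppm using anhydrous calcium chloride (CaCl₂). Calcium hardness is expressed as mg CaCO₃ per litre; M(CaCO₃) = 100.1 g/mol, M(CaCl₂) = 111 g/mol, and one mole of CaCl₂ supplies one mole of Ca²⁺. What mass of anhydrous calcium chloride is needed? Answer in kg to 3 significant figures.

(a) 19.1 kg; (b) 16.8 kg

(a) CYA to add: (33 − 13) = 20 mg/L × 906,000 L = 18,120 g cyanuric acid.
(a) At 95% purity: 18,120 / 0.95 = 19,070 g product.

(b) Hardness to add: (204 − 135) = 69 mg/L as CaCO₃ × 219,000 L = 15,110 g as CaCO₃.
(b) Moles of Ca²⁺ (1 mol Ca²⁺ ≡ 1 mol CaCO₃): 15,110 / 100.1 g/mol = 151 mol.
(b) Mass of CaCl₂: 151 × 111 = 16,760 g.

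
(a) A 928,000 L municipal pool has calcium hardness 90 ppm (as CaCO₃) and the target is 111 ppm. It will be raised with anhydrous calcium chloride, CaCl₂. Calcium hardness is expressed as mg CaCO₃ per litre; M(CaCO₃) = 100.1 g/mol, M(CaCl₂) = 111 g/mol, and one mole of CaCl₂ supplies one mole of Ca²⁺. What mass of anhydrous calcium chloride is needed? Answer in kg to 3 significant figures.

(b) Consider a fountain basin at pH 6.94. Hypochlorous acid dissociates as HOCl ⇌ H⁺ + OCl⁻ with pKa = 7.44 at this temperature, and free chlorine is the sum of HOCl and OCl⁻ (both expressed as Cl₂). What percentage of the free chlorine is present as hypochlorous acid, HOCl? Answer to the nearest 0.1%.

(a) Hardness to add: (111 − 90) = 21 mg/L as CaCO₃ × 928,000 L = 19,490 g as CaCO₃.
(a) Moles of Ca²⁺ (1 mol Ca²⁺ ≡ 1 mol CaCO₃): 19,490 / 100.1 g/mol = 194.7 mol.
(a) Mass of CaCl₂: 194.7 × 111 = 21,610 g.

(b) [OCl⁻]/[HOCl] = 10^(pH − pKa) = 10^(6.94 − 7.44) = 10^-0.50 = 0.3162.
(b) Fraction as HOCl = 1 / (1 + 0.3162) = 0.7597.

(a) 21.6 kg; (b) 76.0%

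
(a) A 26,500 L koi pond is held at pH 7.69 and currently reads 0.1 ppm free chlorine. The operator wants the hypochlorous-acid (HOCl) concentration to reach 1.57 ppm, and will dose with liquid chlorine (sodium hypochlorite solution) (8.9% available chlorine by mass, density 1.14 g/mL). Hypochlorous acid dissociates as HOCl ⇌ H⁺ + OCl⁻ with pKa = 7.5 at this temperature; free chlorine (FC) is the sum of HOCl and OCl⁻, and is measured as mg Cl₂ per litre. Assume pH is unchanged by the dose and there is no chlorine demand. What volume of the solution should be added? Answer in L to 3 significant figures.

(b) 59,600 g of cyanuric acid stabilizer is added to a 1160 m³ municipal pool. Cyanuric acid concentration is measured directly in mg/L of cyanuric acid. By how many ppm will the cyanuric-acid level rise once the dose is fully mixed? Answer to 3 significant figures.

(a) [OCl⁻]/[HOCl] = 10^(pH − pKa) = 10^(7.69 − 7.5) = 1.549; fraction as HOCl = 1/(1 + 1.549) = 0.3923.
(a) Free chlorine required for 1.57 ppm HOCl: 1.57 / 0.3923 = 4.002 ppm.
(a) FC to add: 4.002 − 0.1 = 3.902 mg/L as Cl₂.
(a) Cl₂ equivalent: 3.902 mg/L × 26,500 L = 103.4 g.
(a) Product at 8.9% available Cl: 103.4 / 0.089 = 1162 g.
(a) Volume: 1162 g ÷ 1.14 g/mL = 1019 mL.

(b) Volume: 1160 m³ = 1,160,000 L.
(b) Rise: 59,600 g / 1,160,000 L × 1000 = 51.38 mg/L.

(a) 1.02 L; (b) 51.4 ppm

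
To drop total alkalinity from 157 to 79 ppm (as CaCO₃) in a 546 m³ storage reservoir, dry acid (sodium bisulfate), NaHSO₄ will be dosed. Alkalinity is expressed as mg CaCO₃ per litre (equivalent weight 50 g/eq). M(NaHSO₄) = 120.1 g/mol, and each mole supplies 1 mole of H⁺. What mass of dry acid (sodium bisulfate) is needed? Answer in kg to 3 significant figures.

102 kg

Volume: 546 m³ = 546,000 L.
Alkalinity to neutralize: (157 − 79) = 78 mg/L as CaCO₃ × 546,000 L = 42,590 g as CaCO₃.
Equivalents of H⁺ required: 42,590 ÷ 50 g/eq = 851.8 eq = 851.8 mol NaHSO₄.
Mass of NaHSO₄: 851.8 × 120.1 = 102,300 g.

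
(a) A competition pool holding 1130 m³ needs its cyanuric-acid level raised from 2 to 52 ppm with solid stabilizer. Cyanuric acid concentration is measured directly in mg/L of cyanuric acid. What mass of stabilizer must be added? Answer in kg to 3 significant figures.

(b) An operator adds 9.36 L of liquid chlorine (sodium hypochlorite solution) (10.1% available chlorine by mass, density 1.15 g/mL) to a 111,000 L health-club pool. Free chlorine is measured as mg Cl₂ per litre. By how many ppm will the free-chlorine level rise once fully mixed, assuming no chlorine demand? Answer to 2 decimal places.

(a) Volume: 1130 m³ = 1,130,000 L.
(a) CYA to add: (52 − 2) = 50 mg/L × 1,130,000 L = 56,500 g cyanuric acid.

(b) Mass of solution: 9.36 L × 1000 mL/L × 1.15 g/mL = 10,760 g.
(b) Available chlorine delivered: 10,760 g × 0.101 = 1087 g as Cl₂.
(b) Concentration rise: 1087 g / 111,000 L = 9.794 mg/L = 9.79 ppm.

(a) 56.5 kg; (b) 9.79 ppm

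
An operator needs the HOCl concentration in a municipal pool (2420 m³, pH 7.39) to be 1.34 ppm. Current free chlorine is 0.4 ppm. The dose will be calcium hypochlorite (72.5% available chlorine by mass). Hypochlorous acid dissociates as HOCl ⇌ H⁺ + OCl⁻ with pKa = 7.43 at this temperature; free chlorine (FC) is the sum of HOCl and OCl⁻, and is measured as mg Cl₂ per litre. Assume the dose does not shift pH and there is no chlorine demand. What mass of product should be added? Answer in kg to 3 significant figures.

7.22 kg

Volume: 2420 m³ = 2,420,000 L.
[OCl⁻]/[HOCl] = 10^(pH − pKa) = 10^(7.39 − 7.43) = 0.912; fraction as HOCl = 1/(1 + 0.912) = 0.523.
Free chlorine required for 1.34 ppm HOCl: 1.34 / 0.523 = 2.562 ppm.
FC to add: 2.562 − 0.4 = 2.162 mg/L as Cl₂.
Cl₂ equivalent: 2.162 mg/L × 2,420,000 L = 5232 g.
Product at 72.5% available Cl: 5232 / 0.725 = 7217 g.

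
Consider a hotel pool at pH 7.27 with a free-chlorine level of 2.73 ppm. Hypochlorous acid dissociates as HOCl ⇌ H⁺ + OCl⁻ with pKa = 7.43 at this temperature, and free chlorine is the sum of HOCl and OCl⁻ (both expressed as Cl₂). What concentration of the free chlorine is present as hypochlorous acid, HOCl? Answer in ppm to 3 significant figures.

1.61 ppm

[OCl⁻]/[HOCl] = 10^(pH − pKa) = 10^(7.27 − 7.43) = 10^-0.16 = 0.6918.
Fraction as HOCl = 1 / (1 + 0.6918) = 0.5911.
HOCl = 0.5911 × 2.73 ppm = 1.614 ppm.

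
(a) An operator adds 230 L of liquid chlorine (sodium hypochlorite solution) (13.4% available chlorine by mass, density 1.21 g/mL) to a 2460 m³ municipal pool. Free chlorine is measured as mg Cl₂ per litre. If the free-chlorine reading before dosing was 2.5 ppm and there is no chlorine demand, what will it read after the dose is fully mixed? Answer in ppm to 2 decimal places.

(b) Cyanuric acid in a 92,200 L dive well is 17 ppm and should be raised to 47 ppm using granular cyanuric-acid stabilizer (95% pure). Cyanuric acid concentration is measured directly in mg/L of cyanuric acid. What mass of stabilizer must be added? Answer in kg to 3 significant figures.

(a) 17.66 ppm; (b) 2.91 kg

(a) Volume: 2460 m³ = 2,460,000 L.
(a) Mass of solution: 230 L × 1000 mL/L × 1.21 g/mL = 278,300 g.
(a) Available chlorine delivered: 278,300 g × 0.134 = 37,290 g as Cl₂.
(a) Concentration rise: 37,290 g / 2,460,000 L = 15.16 mg/L = 15.16 ppm.
(a) Final FC: 2.5 + 15.16 = 17.66 ppm.

(b) CYA to add: (47 − 17) = 30 mg/L × 92,200 L = 2766 g cyanuric acid.
(b) At 95% purity: 2766 / 0.95 = 2912 g product.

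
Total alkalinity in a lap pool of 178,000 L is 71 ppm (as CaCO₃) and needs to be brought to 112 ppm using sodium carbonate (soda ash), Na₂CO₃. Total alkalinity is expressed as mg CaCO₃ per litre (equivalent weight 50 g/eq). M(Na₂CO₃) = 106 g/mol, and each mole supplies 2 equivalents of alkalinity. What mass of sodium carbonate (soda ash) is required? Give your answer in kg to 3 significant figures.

7.74 kg

Alkalinity to add: (112 − 71) = 41 mg/L as CaCO₃ × 178,000 L = 7298 g as CaCO₃.
Equivalents: 7298 g ÷ 50 g/eq = 146 eq.
Each mole of Na₂CO₃ supplies 2 eq, so 146 / 2 = 72.98 mol.
Mass: 72.98 mol × 106 g/mol = 7736 g.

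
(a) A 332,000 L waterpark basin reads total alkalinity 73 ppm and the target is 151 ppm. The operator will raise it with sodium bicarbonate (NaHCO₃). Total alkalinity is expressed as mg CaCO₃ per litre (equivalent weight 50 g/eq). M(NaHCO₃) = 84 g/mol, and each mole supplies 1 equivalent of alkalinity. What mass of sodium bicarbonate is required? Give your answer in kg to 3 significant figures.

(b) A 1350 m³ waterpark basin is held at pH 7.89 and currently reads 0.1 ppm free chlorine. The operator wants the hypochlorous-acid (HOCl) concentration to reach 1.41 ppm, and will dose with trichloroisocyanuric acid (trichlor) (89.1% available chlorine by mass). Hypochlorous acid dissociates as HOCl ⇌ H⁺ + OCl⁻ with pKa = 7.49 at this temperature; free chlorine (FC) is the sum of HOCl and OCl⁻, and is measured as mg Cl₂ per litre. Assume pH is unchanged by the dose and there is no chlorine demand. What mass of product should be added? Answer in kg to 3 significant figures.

(a) 43.5 kg; (b) 7.35 kg

(a) Alkalinity to add: (151 − 73) = 78 mg/L as CaCO₃ × 332,000 L = 25,900 g as CaCO₃.
(a) Equivalents: 25,900 g ÷ 50 g/eq = 517.9 eq.
(a) NaHCO₃ supplies 1 eq per mole → 517.9 mol.
(a) Mass: 517.9 mol × 84 g/mol = 43,510 g.

(b) Volume: 1350 m³ = 1,350,000 L.
(b) [OCl⁻]/[HOCl] = 10^(pH − pKa) = 10^(7.89 − 7.49) = 2.512; fraction as HOCl = 1/(1 + 2.512) = 0.2847.
(b) Free chlorine required for 1.41 ppm HOCl: 1.41 / 0.2847 = 4.952 ppm.
(b) FC to add: 4.952 − 0.1 = 4.852 mg/L as Cl₂.
(b) Cl₂ equivalent: 4.852 mg/L × 1,350,000 L = 6550 g.
(b) Product at 89.1% available Cl: 6550 / 0.891 = 7351 g.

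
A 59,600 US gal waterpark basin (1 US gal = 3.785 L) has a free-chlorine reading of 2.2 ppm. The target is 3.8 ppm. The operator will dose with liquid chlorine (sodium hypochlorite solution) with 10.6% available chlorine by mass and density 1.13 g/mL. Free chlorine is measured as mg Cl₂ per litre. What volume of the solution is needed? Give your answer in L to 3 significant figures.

3.01 L

Volume: 59,600 US gal × 3.785 L/gal = 225,586 L.
Chlorine deficit: 3.8 − 2.2 = 1.6 ppm = 1.6 mg/L as Cl₂.
Cl₂ equivalent needed: 1.6 mg/L × 225,586 L = 360,900 mg = 360.9 g.
Product at 10.6% available chlorine: 360.9 / 0.106 = 3405 g.
Volume at density 1.13 g/mL: 3405 g ÷ 1.13 g/mL = 3013 mL.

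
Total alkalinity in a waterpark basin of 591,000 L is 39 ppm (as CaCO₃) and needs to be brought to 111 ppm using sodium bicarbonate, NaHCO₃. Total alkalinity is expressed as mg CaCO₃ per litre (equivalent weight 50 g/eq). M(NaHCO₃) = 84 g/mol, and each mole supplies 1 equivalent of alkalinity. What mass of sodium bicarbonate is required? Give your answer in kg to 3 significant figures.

Alkalinity to add: (111 − 39) = 72 mg/L as CaCO₃ × 591,000 L = 42,550 g as CaCO₃.
Equivalents: 42,550 g ÷ 50 g/eq = 851 eq.
NaHCO₃ supplies 1 eq per mole → 851 mol.
Mass: 851 mol × 84 g/mol = 71,490 g.

71.5 kg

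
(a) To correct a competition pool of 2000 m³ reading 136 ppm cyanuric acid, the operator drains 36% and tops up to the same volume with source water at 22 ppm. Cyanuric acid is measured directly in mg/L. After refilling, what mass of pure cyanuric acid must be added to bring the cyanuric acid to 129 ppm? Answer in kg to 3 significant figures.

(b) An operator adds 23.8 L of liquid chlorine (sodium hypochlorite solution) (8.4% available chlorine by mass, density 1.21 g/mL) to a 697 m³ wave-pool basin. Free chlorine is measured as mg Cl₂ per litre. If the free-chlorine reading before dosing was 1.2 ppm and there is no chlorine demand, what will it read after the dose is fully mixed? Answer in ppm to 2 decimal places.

(a) 68.1 kg; (b) 4.67 ppm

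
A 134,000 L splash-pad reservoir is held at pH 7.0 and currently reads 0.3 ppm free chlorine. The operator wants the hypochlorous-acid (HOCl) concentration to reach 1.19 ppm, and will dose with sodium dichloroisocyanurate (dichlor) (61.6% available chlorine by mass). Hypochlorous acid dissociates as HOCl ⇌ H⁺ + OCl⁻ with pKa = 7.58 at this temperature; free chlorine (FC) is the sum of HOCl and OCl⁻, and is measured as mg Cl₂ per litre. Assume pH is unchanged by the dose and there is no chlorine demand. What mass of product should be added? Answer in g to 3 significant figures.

[OCl⁻]/[HOCl] = 10^(pH − pKa) = 10^(7.0 − 7.58) = 0.263; fraction as HOCl = 1/(1 + 0.263) = 0.7917.
Free chlorine required for 1.19 ppm HOCl: 1.19 / 0.7917 = 1.503 ppm.
FC to add: 1.503 − 0.3 = 1.203 mg/L as Cl₂.
Cl₂ equivalent: 1.203 mg/L × 134,000 L = 161.2 g.
Product at 61.6% available Cl: 161.2 / 0.616 = 261.7 g.

262 g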